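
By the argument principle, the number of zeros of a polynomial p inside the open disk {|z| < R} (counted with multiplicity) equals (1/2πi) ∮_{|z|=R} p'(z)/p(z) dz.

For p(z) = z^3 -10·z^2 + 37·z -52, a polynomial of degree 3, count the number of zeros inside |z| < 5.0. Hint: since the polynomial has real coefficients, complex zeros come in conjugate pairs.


The zeros of p are: (3 + 2i), (3 - 2i), 4.
Their magnitudes are: 3.606, 3.606, 4.
Zeros with |z| < R = 5.0: (3 + 2i), (3 - 2i), 4.
Count = 3.
By the argument principle, (1/2πi) ∮_{|z|=R} p'(z)/p(z) dz equals exactly this count.

Number of zeros inside |z| < 5.0: 3.


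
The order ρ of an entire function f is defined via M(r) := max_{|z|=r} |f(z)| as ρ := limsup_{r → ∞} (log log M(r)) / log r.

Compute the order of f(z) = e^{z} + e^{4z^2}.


Each summand is entire of order 1 and 2 respectively (as in the single-exponential case). The order of a sum is at most the max of the orders, so ρ ≤ 2. For the lower bound: on |z|=r choose arg z so that 4z^2 is real positive; then |e^{4z^2}| = e^{4r^2} while |e^{1z}| ≤ e^{1r^1} = o(e^{4r^2}). So |f| ≥ e^{4r^2}(1 − o(1)) and ρ ≥ 2. Hence ρ = max(1, 2) = 2.
Therefore ρ = 2.

Order ρ = 2.


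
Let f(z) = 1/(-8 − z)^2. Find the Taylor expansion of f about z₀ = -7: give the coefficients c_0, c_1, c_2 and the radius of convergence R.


Let w = z − z₀, so z = z₀ + w.
Then -8 − z = -8 − (z₀ + w) = (-8 − z₀) − w = -1 − w.
f(z) = 1/(-1 − w)^2 = (1/(-1)^2) · (1 − w/(-1))^{−2}.
By the binomial series (1−u)^{−2} = Σ_{n≥0} C(n+1, 1) u^n for |u|<1, with u = w/(-1):
  c_n = C(n+1, 1) / (-1)^(n+2).
  c_0 = 1/(-1)^2 = 1.
  c_1 = 2/(-1)^3 = -2.
  c_2 = 3/(-1)^4 = 3.
The series is valid for |w/d| < 1, i.e. |z − z₀| < |d|.
Radius of convergence: R = |-8 − z₀| = |-1| = 1 (distance from z₀ to the singularity z = -8).

c_0 = 1, c_1 = -2, c_2 = 3; R = 1.


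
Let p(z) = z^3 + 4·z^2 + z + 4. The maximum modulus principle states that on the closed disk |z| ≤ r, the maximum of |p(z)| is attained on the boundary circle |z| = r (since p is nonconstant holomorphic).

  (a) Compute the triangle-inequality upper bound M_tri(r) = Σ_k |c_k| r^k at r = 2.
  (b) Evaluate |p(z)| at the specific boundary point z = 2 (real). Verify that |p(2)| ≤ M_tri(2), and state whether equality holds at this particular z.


Coefficients: c_0 = 4, c_1 = 1, c_2 = 4, c_3 = 1. Radius r = 2.
Part (a). Triangle bound: M_tri(r) = Σ_k |c_k| r^k
  = |4|·2^0 + |1|·2^1 + |4|·2^2 + |1|·2^3
  = 4 + 2 + 16 + 8 = 30.
This bounds M(r) := max_{|z|=r} |p(z)| from above; equality holds iff all terms c_k z^k can be made to align in phase at a single z on |z|=r.
Part (b). At z = 2 (real, on the circle |z| = r):
  p(2) = (4)·2^0 + (1)·2^1 + (4)·2^2 + (1)·2^3 = 30.
  |p(2)| = 30.
Since all nonzero coefficients share the same sign, |p(2)| = 30 = M_tri(2); the triangle bound is attained at z = 2, so in fact M(r) = 30.

M_tri(2) = 30; |p(2)| = 30; equality at z=2: yes.


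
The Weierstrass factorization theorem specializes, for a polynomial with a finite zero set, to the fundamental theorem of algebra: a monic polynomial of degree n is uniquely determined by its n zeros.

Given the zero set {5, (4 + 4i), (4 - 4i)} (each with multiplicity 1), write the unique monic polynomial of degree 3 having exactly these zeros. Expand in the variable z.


The polynomial is p(z) = ∏_{α ∈ S} (z − α), where S = {5, (4 + 4i), (4 - 4i)}.
Expanding the product yields: p(z) = z^3 -13·z^2 + 72·z -160.
Note conjugate pairs combine to real quadratics: (z − (4+4i))(z − (4−4i)) = z² − 8z + 32.
The resulting polynomial has degree 3 and real coefficients as required.

p(z) = z^3 -13·z^2 + 72·z -160.


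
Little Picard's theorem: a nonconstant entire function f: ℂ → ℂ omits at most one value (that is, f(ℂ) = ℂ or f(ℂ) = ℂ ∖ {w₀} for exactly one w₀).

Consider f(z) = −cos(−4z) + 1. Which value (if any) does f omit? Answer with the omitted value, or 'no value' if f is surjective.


Little Picard bounds the complement of f(ℂ) to at most one point.
cos is entire and surjective onto ℂ: for every w ∈ ℂ, cos(ζ) = w has a solution ζ ∈ ℂ (e.g., via the complex inverse arccos). With ζ = −4z this gives z = ζ/(-4). Then -1·cos(−4z) takes every value in -1·ℂ = ℂ, and adding 1 is a bijection of ℂ. So f is surjective and omits no value. (Note: only on the real line is cos bounded by [−1, 1].)

Omitted value: no value.


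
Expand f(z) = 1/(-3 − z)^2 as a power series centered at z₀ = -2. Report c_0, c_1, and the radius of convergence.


Let w = z − z₀, so z = z₀ + w.
Then -3 − z = -3 − (z₀ + w) = (-3 − z₀) − w = -1 − w.
f(z) = 1/(-1 − w)^2 = (1/(-1)^2) · (1 − w/(-1))^{−2}.
By the binomial series (1−u)^{−2} = Σ_{n≥0} C(n+1, 1) u^n for |u|<1, with u = w/(-1):
  c_n = C(n+1, 1) / (-1)^(n+2).
  c_0 = 1/(-1)^2 = 1.
  c_1 = 2/(-1)^3 = -2.
The series is valid for |w/d| < 1, i.e. |z − z₀| < |d|.
Radius of convergence: R = |-3 − z₀| = |-1| = 1 (distance from z₀ to the singularity z = -3).

c_0 = 1, c_1 = -2; R = 1.


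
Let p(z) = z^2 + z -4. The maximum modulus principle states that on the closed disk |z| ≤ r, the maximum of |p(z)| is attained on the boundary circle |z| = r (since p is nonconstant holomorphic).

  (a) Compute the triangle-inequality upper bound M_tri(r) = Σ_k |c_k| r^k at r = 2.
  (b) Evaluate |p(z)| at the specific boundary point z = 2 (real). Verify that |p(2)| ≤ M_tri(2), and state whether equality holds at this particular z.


Coefficients: c_0 = -4, c_1 = 1, c_2 = 1. Radius r = 2.
Part (a). Triangle bound: M_tri(r) = Σ_k |c_k| r^k
  = |-4|·2^0 + |1|·2^1 + |1|·2^2
  = 4 + 2 + 4 = 10.
This bounds M(r) := max_{|z|=r} |p(z)| from above; equality holds iff all terms c_k z^k can be made to align in phase at a single z on |z|=r.
Part (b). At z = 2 (real, on the circle |z| = r):
  p(2) = (-4)·2^0 + (1)·2^1 + (1)·2^2 = 2.
  |p(2)| = 2.
Check: |p(2)| = 2 ≤ 10 = M_tri(2). ✓ Equality does not hold at z = 2 (the coefficients have mixed signs, so the terms do not all align in phase there).

M_tri(2) = 10; |p(2)| = 2; equality at z=2: no.


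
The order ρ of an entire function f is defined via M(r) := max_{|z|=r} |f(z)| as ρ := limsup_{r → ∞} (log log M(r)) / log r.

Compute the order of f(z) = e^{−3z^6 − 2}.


|e^{−3z^6 − 2}| = e^{Re(-3·z^6) + -2} ≤ e^{3|z|^6 + -2} = e^{3r^6 + -2} on |z| = r, so ρ ≤ 6. Choosing z on |z|=r so that -3·z^6 is real positive (always possible by picking arg z appropriately) gives |f(z)| = e^{3r^6 + -2}, matching the bound. The additive constant -2 does not affect log log M(r) ~ 6·log r. Hence ρ = 6.
Therefore ρ = 6.

Order ρ = 6.


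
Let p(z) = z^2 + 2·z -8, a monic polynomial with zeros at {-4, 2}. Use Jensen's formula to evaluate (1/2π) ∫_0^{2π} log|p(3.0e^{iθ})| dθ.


Zeros: -4, 2; r = 3.0.
Inside |z| < r: 2. Outside (|z| ≥ r): -4.
p(0) = -8, so log|p(0)| = log(8) = 2.0794.
Apply Jensen: I(r) = log|p(0)| + Σ_k log(r/|z_k|), summed over zeros inside |z| < r.
  log(r/|z_k|) for z_k = 2: log(3.0/2) = 0.4055
  Outside zeros (-4) contribute nothing to the Jensen sum.
Sum over inside zeros: 0.4055.
I(r) = log|p(0)| + (inside sum) = 2.0794 + 0.4055 = 2.4849.
Note: since some zeros are outside |z| ≤ r, the simplified n·log(r) form does NOT apply — only the inside zeros contribute.

I(r) ≈ 2.4849.


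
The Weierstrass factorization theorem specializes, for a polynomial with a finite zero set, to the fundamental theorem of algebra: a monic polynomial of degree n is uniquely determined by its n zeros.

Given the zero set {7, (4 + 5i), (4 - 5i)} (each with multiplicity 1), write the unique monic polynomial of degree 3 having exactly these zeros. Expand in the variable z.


The polynomial is p(z) = ∏_{α ∈ S} (z − α), where S = {7, (4 + 5i), (4 - 5i)}.
Expanding the product yields: p(z) = z^3 -15·z^2 + 97·z -287.
Note conjugate pairs combine to real quadratics: (z − (4+5i))(z − (4−5i)) = z² − 8z + 41.
The resulting polynomial has degree 3 and real coefficients as required.

p(z) = z^3 -15·z^2 + 97·z -287.


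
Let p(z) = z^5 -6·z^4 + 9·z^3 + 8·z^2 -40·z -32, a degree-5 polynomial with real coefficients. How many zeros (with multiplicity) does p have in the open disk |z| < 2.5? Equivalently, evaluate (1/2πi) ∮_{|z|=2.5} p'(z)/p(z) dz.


The zeros of p are: -1, 4, -1, (2 + 2i), (2 - 2i).
Their magnitudes are: 1, 4, 1, 2.828, 2.828.
Zeros with |z| < R = 2.5: -1, -1.
Count = 2.
By the argument principle, (1/2πi) ∮_{|z|=R} p'(z)/p(z) dz equals exactly this count.

Number of zeros inside |z| < 2.5: 2.


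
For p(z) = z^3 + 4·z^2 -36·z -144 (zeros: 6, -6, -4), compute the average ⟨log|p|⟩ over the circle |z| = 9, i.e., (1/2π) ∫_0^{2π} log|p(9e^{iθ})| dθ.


Zeros: -6, -4, 6; r = 9.
Inside |z| < r: -6, -4, 6. Outside (|z| ≥ r): ∅.
p(0) = -144, so log|p(0)| = log(144) = 4.9698.
Apply Jensen: I(r) = log|p(0)| + Σ_k log(r/|z_k|), summed over zeros inside |z| < r.
  log(r/|z_k|) for z_k = 6: log(9/6) = 0.4055
  log(r/|z_k|) for z_k = -6: log(9/6) = 0.4055
  log(r/|z_k|) for z_k = -4: log(9/4) = 0.8109
Sum over inside zeros: 1.6219.
I(r) = log|p(0)| + (inside sum) = 4.9698 + 1.6219 = 6.5917.
Closed form (all zeros inside, monic): I(r) = n·log(r) = 3·log(9) = 6.5917. ✓

I(r) ≈ 6.5917.


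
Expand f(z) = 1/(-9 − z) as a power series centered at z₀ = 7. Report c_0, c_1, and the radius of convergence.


Let w = z − z₀, so z = z₀ + w.
Then -9 − z = -9 − (z₀ + w) = (-9 − z₀) − w = -16 − w.
f(z) = 1/(-16 − w) = (1/(-16)) · 1/(1 − w/(-16)) = Σ_{n≥0} w^n / (-16)^(n+1).
So c_n = 1/(-16)^(n+1):
  c_0 = 1/(-16)^1 = -1/16.
  c_1 = 1/(-16)^2 = 1/256.
The series is valid for |w/d| < 1, i.e. |z − z₀| < |d|.
Radius of convergence: R = |-9 − z₀| = |-16| = 16 (distance from z₀ to the singularity z = -9).

c_0 = -1/16, c_1 = 1/256; R = 16.


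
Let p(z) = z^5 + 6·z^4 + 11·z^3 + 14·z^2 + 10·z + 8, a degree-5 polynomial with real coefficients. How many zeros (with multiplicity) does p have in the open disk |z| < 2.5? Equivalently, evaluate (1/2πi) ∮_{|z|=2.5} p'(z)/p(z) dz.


The zeros of p are: -4, (0 + 1i), (0 - 1i), (-1 + 1i), (-1 - 1i).
Their magnitudes are: 4, 1, 1, 1.414, 1.414.
Zeros with |z| < R = 2.5: (0 + 1i), (0 - 1i), (-1 + 1i), (-1 - 1i).
Count = 4.
By the argument principle, (1/2πi) ∮_{|z|=R} p'(z)/p(z) dz equals exactly this count.

Number of zeros inside |z| < 2.5: 4.


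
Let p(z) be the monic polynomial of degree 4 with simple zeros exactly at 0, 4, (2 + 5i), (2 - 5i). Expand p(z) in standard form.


The polynomial is p(z) = ∏_{α ∈ S} (z − α), where S = {0, 4, (2 + 5i), (2 - 5i)}.
Expanding the product yields: p(z) = z^4 -8·z^3 + 45·z^2 -116·z.
Note conjugate pairs combine to real quadratics: (z − (2+5i))(z − (2−5i)) = z² − 4z + 29.
The resulting polynomial has degree 4 and real coefficients as required.

p(z) = z^4 -8·z^3 + 45·z^2 -116·z.


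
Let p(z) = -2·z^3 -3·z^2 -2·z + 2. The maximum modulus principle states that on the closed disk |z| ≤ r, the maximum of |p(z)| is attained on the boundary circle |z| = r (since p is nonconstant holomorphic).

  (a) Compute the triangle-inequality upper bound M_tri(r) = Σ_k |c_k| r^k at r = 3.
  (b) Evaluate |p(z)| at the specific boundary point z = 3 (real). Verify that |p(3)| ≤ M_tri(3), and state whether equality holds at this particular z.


Coefficients: c_0 = 2, c_1 = -2, c_2 = -3, c_3 = -2. Radius r = 3.
Part (a). Triangle bound: M_tri(r) = Σ_k |c_k| r^k
  = |2|·3^0 + |-2|·3^1 + |-3|·3^2 + |-2|·3^3
  = 2 + 6 + 27 + 54 = 89.
This bounds M(r) := max_{|z|=r} |p(z)| from above; equality holds iff all terms c_k z^k can be made to align in phase at a single z on |z|=r.
Part (b). At z = 3 (real, on the circle |z| = r):
  p(3) = (2)·3^0 + (-2)·3^1 + (-3)·3^2 + (-2)·3^3 = -85.
  |p(3)| = 85.
Check: |p(3)| = 85 ≤ 89 = M_tri(3). ✓ Equality does not hold at z = 3 (the coefficients have mixed signs, so the terms do not all align in phase there).

M_tri(3) = 89; |p(3)| = 85; equality at z=3: no.


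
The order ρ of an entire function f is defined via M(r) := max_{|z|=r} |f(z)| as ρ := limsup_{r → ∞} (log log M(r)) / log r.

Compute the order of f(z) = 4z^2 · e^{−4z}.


M(r) = max_{|z|=r} |4|·|z|^2·|e^{−4z}| = 4·r^2 · e^{4r^1} (the factors attain their maxima compatibly on |z|=r). Then log M(r) = log 4 + 2·log r + 4r^1, dominated by the last term, so log log M(r) ~ 1·log r. The polynomial factor 4z^2 contributes only a log r term and does not affect the order. ρ = 1.
Therefore ρ = 1.

Order ρ = 1.


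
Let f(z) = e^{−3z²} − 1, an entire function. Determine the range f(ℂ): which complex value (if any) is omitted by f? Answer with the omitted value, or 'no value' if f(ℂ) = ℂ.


Little Picard bounds the complement of f(ℂ) to at most one point.
The exponent g(z) = −3z² is a nonconstant polynomial, hence surjective onto ℂ. So e^{g(z)} takes every value in {e^w : w ∈ ℂ} = ℂ ∖ {0}. Adding -1 shifts the range to ℂ ∖ {-1}. f omits exactly -1.

Omitted value: -1.


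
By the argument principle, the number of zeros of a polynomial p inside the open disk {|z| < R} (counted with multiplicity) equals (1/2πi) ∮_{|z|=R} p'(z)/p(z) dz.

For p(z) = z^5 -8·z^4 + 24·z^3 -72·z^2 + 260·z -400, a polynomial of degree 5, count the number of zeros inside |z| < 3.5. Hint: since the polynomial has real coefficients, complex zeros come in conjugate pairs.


The zeros of p are: (3 + 1i), (3 - 1i), 4, (-1 + 3i), (-1 - 3i).
Their magnitudes are: 3.162, 3.162, 4, 3.162, 3.162.
Zeros with |z| < R = 3.5: (3 + 1i), (3 - 1i), (-1 + 3i), (-1 - 3i).
Count = 4.
By the argument principle, (1/2πi) ∮_{|z|=R} p'(z)/p(z) dz equals exactly this count.

Number of zeros inside |z| < 3.5: 4.


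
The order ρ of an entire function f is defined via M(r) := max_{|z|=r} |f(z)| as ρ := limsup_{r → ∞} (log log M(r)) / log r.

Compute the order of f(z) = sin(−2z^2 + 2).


Write sin(w) = (e^{iw} ± e^{−iw})/(2 or 2i), so |sin(w)| ≤ e^{|w|}. With w = −2z^2 + 2, |w| ≤ 2r^2 + 2 on |z|=r, giving M(r) ≤ e^{2r^2 + 2} and ρ ≤ 2. For the lower bound, choose z on |z|=r with -2z^2 purely imaginary of modulus 2r^2; then |sin(−2z^2 + 2)| grows like e^{2r^2}/2, so ρ ≥ 2. Hence ρ = 2.
Therefore ρ = 2.

Order ρ = 2.


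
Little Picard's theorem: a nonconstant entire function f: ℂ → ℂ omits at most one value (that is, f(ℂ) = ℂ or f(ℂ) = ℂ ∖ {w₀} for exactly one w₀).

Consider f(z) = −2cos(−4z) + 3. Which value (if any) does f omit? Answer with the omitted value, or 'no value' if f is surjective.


Little Picard bounds the complement of f(ℂ) to at most one point.
cos is entire and surjective onto ℂ: for every w ∈ ℂ, cos(ζ) = w has a solution ζ ∈ ℂ (e.g., via the complex inverse arccos). With ζ = −4z this gives z = ζ/(-4). Then -2·cos(−4z) takes every value in -2·ℂ = ℂ, and adding 3 is a bijection of ℂ. So f is surjective and omits no value. (Note: only on the real line is cos bounded by [−1, 1].)

Omitted value: no value.


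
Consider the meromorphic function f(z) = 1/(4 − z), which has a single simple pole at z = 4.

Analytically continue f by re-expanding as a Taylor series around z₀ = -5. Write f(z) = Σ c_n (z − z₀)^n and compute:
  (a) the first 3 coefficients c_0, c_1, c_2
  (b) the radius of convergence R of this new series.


Let w = z − z₀, so z = z₀ + w.
Then 4 − z = 4 − (z₀ + w) = (4 − z₀) − w = 9 − w.
f(z) = 1/(9 − w) = (1/(9)) · 1/(1 − w/(9)) = Σ_{n≥0} w^n / (9)^(n+1).
So c_n = 1/(9)^(n+1):
  c_0 = 1/(9)^1 = 1/9.
  c_1 = 1/(9)^2 = 1/81.
  c_2 = 1/(9)^3 = 1/729.
The series is valid for |w/d| < 1, i.e. |z − z₀| < |d|.
Radius of convergence: R = |4 − z₀| = |9| = 9 (distance from z₀ to the singularity z = 4).

c_0 = 1/9, c_1 = 1/81, c_2 = 1/729; R = 9.


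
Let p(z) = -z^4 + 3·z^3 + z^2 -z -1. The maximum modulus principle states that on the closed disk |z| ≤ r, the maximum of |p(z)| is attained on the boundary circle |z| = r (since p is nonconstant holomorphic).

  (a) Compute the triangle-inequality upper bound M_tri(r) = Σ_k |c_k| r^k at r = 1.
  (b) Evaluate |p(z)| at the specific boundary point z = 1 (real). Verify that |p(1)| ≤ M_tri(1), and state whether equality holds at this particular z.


Coefficients: c_0 = -1, c_1 = -1, c_2 = 1, c_3 = 3, c_4 = -1. Radius r = 1.
Part (a). Triangle bound: M_tri(r) = Σ_k |c_k| r^k
  = |-1|·1^0 + |-1|·1^1 + |1|·1^2 + |3|·1^3 + |-1|·1^4
  = 1 + 1 + 1 + 3 + 1 = 7.
This bounds M(r) := max_{|z|=r} |p(z)| from above; equality holds iff all terms c_k z^k can be made to align in phase at a single z on |z|=r.
Part (b). At z = 1 (real, on the circle |z| = r):
  p(1) = (-1)·1^0 + (-1)·1^1 + (1)·1^2 + (3)·1^3 + (-1)·1^4 = 1.
  |p(1)| = 1.
Check: |p(1)| = 1 ≤ 7 = M_tri(1). ✓ Equality does not hold at z = 1 (the coefficients have mixed signs, so the terms do not all align in phase there).

M_tri(1) = 7; |p(1)| = 1; equality at z=1: no.


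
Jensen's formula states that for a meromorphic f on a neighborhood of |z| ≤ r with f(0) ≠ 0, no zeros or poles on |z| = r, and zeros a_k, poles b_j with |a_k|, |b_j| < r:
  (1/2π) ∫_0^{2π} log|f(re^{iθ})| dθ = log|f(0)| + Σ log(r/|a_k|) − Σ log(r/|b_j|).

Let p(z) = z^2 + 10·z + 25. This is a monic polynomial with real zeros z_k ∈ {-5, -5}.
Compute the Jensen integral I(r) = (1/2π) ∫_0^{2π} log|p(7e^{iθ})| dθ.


Zeros: -5, -5; r = 7.
Inside |z| < r: -5, -5. Outside (|z| ≥ r): ∅.
p(0) = 25, so log|p(0)| = log(25) = 3.2189.
Apply Jensen: I(r) = log|p(0)| + Σ_k log(r/|z_k|), summed over zeros inside |z| < r.
  log(r/|z_k|) for z_k = -5: log(7/5) = 0.3365
  log(r/|z_k|) for z_k = -5: log(7/5) = 0.3365
Sum over inside zeros: 0.6729.
I(r) = log|p(0)| + (inside sum) = 3.2189 + 0.6729 = 3.8918.
Closed form (all zeros inside, monic): I(r) = n·log(r) = 2·log(7) = 3.8918. ✓

I(r) ≈ 3.8918.


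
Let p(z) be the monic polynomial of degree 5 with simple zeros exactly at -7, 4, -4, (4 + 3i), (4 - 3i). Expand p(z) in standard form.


The polynomial is p(z) = ∏_{α ∈ S} (z − α), where S = {-7, 4, -4, (4 + 3i), (4 - 3i)}.
Expanding the product yields: p(z) = z^5 -z^4 -47·z^3 + 191·z^2 + 496·z -2800.
Note conjugate pairs combine to real quadratics: (z − (4+3i))(z − (4−3i)) = z² − 8z + 25.
The resulting polynomial has degree 5 and real coefficients as required.

p(z) = z^5 -z^4 -47·z^3 + 191·z^2 + 496·z -2800.


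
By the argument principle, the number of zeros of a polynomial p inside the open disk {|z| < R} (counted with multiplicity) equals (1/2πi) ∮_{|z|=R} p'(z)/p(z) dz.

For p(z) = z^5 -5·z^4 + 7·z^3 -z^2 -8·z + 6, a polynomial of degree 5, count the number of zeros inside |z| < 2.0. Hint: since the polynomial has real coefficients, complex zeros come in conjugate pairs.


The zeros of p are: 1, -1, 3, (1 + 1i), (1 - 1i).
Their magnitudes are: 1, 1, 3, 1.414, 1.414.
Zeros with |z| < R = 2.0: 1, -1, (1 + 1i), (1 - 1i).
Count = 4.
By the argument principle, (1/2πi) ∮_{|z|=R} p'(z)/p(z) dz equals exactly this count.

Number of zeros inside |z| < 2.0: 4.


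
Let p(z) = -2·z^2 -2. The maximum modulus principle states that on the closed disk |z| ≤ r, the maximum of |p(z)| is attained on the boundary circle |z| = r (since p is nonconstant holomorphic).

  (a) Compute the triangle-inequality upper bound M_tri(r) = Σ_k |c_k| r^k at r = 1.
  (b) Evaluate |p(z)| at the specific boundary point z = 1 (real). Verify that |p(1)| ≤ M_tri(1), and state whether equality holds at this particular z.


Coefficients: c_0 = -2, c_1 = 0, c_2 = -2. Radius r = 1.
Part (a). Triangle bound: M_tri(r) = Σ_k |c_k| r^k
  = |-2|·1^0 + |0|·1^1 + |-2|·1^2
  = 2 + 0 + 2 = 4.
This bounds M(r) := max_{|z|=r} |p(z)| from above; equality holds iff all terms c_k z^k can be made to align in phase at a single z on |z|=r.
Part (b). At z = 1 (real, on the circle |z| = r):
  p(1) = (-2)·1^0 + (0)·1^1 + (-2)·1^2 = -4.
  |p(1)| = 4.
Since all nonzero coefficients share the same sign, |p(1)| = 4 = M_tri(1); the triangle bound is attained at z = 1, so in fact M(r) = 4.

M_tri(1) = 4; |p(1)| = 4; equality at z=1: yes.


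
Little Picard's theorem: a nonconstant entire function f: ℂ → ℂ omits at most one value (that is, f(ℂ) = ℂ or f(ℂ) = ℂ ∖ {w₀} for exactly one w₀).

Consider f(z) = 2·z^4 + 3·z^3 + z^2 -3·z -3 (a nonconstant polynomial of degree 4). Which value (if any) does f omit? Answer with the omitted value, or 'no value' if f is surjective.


Little Picard bounds the complement of f(ℂ) to at most one point.
For every w ∈ ℂ, the equation p(z) − w = 0 is a nonconstant polynomial in z and hence has at least one root by the fundamental theorem of algebra. So p is surjective onto ℂ, omitting no value.

Omitted value: no value.


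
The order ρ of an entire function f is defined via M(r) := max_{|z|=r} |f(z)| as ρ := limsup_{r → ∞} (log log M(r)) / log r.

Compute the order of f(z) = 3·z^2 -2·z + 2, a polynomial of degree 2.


|f(z)| ≤ Σ|c_k|·r^k = O(r^2) as r → ∞. Polynomial growth is O(e^{r^ε}) for every ε > 0 (since r^2/e^{r^ε} → 0), so ρ ≤ ε for all ε > 0, i.e. ρ = 0. Every nonconstant polynomial has order 0.
Therefore ρ = 0.

Order ρ = 0.


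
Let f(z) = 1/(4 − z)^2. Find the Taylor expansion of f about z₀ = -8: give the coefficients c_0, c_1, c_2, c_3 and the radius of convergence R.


Let w = z − z₀, so z = z₀ + w.
Then 4 − z = 4 − (z₀ + w) = (4 − z₀) − w = 12 − w.
f(z) = 1/(12 − w)^2 = (1/(12)^2) · (1 − w/(12))^{−2}.
By the binomial series (1−u)^{−2} = Σ_{n≥0} C(n+1, 1) u^n for |u|<1, with u = w/(12):
  c_n = C(n+1, 1) / (12)^(n+2).
  c_0 = 1/(12)^2 = 1/144.
  c_1 = 2/(12)^3 = 1/864.
  c_2 = 3/(12)^4 = 1/6912.
  c_3 = 4/(12)^5 = 1/62208.
The series is valid for |w/d| < 1, i.e. |z − z₀| < |d|.
Radius of convergence: R = |4 − z₀| = |12| = 12 (distance from z₀ to the singularity z = 4).

c_0 = 1/144, c_1 = 1/864, c_2 = 1/6912, c_3 = 1/62208; R = 12.


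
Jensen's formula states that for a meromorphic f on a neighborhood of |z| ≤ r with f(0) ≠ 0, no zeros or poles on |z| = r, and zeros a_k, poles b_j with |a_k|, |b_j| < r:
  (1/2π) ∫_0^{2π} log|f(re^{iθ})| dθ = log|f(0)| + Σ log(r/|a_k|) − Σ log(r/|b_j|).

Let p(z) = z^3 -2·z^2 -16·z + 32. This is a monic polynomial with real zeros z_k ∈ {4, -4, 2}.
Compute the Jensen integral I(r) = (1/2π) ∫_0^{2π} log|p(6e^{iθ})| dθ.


Zeros: -4, 2, 4; r = 6.
Inside |z| < r: -4, 2, 4. Outside (|z| ≥ r): ∅.
p(0) = 32, so log|p(0)| = log(32) = 3.4657.
Apply Jensen: I(r) = log|p(0)| + Σ_k log(r/|z_k|), summed over zeros inside |z| < r.
  log(r/|z_k|) for z_k = 4: log(6/4) = 0.4055
  log(r/|z_k|) for z_k = -4: log(6/4) = 0.4055
  log(r/|z_k|) for z_k = 2: log(6/2) = 1.0986
Sum over inside zeros: 1.9095.
I(r) = log|p(0)| + (inside sum) = 3.4657 + 1.9095 = 5.3753.
Closed form (all zeros inside, monic): I(r) = n·log(r) = 3·log(6) = 5.3753. ✓

I(r) ≈ 5.3753.


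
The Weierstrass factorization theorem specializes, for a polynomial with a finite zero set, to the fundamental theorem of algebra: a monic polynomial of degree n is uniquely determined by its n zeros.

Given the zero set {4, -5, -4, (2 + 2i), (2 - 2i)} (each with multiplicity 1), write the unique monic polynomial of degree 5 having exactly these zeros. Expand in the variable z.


The polynomial is p(z) = ∏_{α ∈ S} (z − α), where S = {4, -5, -4, (2 + 2i), (2 - 2i)}.
Expanding the product yields: p(z) = z^5 + z^4 -28·z^3 + 24·z^2 + 192·z -640.
Note conjugate pairs combine to real quadratics: (z − (2+2i))(z − (2−2i)) = z² − 4z + 8.
The resulting polynomial has degree 5 and real coefficients as required.

p(z) = z^5 + z^4 -28·z^3 + 24·z^2 + 192·z -640.


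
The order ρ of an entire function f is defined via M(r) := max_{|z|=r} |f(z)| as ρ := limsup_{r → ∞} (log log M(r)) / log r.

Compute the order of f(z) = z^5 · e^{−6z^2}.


M(r) = max_{|z|=r} |1|·|z|^5·|e^{−6z^2}| = 1·r^5 · e^{6r^2} (the factors attain their maxima compatibly on |z|=r). Then log M(r) = log 1 + 5·log r + 6r^2, dominated by the last term, so log log M(r) ~ 2·log r. The polynomial factor 1z^5 contributes only a log r term and does not affect the order. ρ = 2.
Therefore ρ = 2.

Order ρ = 2.


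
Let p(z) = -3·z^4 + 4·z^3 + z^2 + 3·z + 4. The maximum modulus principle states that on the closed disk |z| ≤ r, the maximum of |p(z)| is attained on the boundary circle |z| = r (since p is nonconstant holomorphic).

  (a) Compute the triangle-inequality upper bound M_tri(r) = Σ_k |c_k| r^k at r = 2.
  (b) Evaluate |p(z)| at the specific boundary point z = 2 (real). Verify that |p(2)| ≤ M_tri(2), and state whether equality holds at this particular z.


Coefficients: c_0 = 4, c_1 = 3, c_2 = 1, c_3 = 4, c_4 = -3. Radius r = 2.
Part (a). Triangle bound: M_tri(r) = Σ_k |c_k| r^k
  = |4|·2^0 + |3|·2^1 + |1|·2^2 + |4|·2^3 + |-3|·2^4
  = 4 + 6 + 4 + 32 + 48 = 94.
This bounds M(r) := max_{|z|=r} |p(z)| from above; equality holds iff all terms c_k z^k can be made to align in phase at a single z on |z|=r.
Part (b). At z = 2 (real, on the circle |z| = r):
  p(2) = (4)·2^0 + (3)·2^1 + (1)·2^2 + (4)·2^3 + (-3)·2^4 = -2.
  |p(2)| = 2.
Check: |p(2)| = 2 ≤ 94 = M_tri(2). ✓ Equality does not hold at z = 2 (the coefficients have mixed signs, so the terms do not all align in phase there).

M_tri(2) = 94; |p(2)| = 2; equality at z=2: no.


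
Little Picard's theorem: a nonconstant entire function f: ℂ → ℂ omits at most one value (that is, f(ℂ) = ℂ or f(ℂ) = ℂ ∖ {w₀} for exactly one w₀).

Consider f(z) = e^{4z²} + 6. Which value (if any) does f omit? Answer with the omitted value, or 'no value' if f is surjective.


Little Picard bounds the complement of f(ℂ) to at most one point.
The exponent g(z) = 4z² is a nonconstant polynomial, hence surjective onto ℂ. So e^{g(z)} takes every value in {e^w : w ∈ ℂ} = ℂ ∖ {0}. Adding 6 shifts the range to ℂ ∖ {6}. f omits exactly 6.

Omitted value: 6.


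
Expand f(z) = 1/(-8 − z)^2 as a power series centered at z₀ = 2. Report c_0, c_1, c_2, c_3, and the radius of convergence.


Let w = z − z₀, so z = z₀ + w.
Then -8 − z = -8 − (z₀ + w) = (-8 − z₀) − w = -10 − w.
f(z) = 1/(-10 − w)^2 = (1/(-10)^2) · (1 − w/(-10))^{−2}.
By the binomial series (1−u)^{−2} = Σ_{n≥0} C(n+1, 1) u^n for |u|<1, with u = w/(-10):
  c_n = C(n+1, 1) / (-10)^(n+2).
  c_0 = 1/(-10)^2 = 1/100.
  c_1 = 2/(-10)^3 = -1/500.
  c_2 = 3/(-10)^4 = 3/10000.
  c_3 = 4/(-10)^5 = -1/25000.
The series is valid for |w/d| < 1, i.e. |z − z₀| < |d|.
Radius of convergence: R = |-8 − z₀| = |-10| = 10 (distance from z₀ to the singularity z = -8).

c_0 = 1/100, c_1 = -1/500, c_2 = 3/10000, c_3 = -1/25000; R = 10.


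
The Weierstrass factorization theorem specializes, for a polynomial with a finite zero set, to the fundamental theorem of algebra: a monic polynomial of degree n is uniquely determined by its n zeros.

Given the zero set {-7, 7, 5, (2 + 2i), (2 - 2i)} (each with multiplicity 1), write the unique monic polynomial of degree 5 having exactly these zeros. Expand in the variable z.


The polynomial is p(z) = ∏_{α ∈ S} (z − α), where S = {-7, 7, 5, (2 + 2i), (2 - 2i)}.
Expanding the product yields: p(z) = z^5 -9·z^4 -21·z^3 + 401·z^2 -1372·z + 1960.
Note conjugate pairs combine to real quadratics: (z − (2+2i))(z − (2−2i)) = z² − 4z + 8.
The resulting polynomial has degree 5 and real coefficients as required.

p(z) = z^5 -9·z^4 -21·z^3 + 401·z^2 -1372·z + 1960.


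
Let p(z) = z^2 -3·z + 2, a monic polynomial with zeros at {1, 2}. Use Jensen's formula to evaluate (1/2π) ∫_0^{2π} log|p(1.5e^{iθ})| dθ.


Zeros: 1, 2; r = 1.5.
Inside |z| < r: 1. Outside (|z| ≥ r): 2.
p(0) = 2, so log|p(0)| = log(2) = 0.6931.
Apply Jensen: I(r) = log|p(0)| + Σ_k log(r/|z_k|), summed over zeros inside |z| < r.
  log(r/|z_k|) for z_k = 1: log(1.5/1) = 0.4055
  Outside zeros (2) contribute nothing to the Jensen sum.
Sum over inside zeros: 0.4055.
I(r) = log|p(0)| + (inside sum) = 0.6931 + 0.4055 = 1.0986.
Note: since some zeros are outside |z| ≤ r, the simplified n·log(r) form does NOT apply — only the inside zeros contribute.

I(r) ≈ 1.0986.


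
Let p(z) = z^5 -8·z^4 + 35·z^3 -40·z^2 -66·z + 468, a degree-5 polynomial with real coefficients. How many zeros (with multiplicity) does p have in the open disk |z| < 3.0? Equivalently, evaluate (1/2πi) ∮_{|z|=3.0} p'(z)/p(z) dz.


The zeros of p are: (2 + 3i), (2 - 3i), (3 + 3i), (3 - 3i), -2.
Their magnitudes are: 3.606, 3.606, 4.243, 4.243, 2.
Zeros with |z| < R = 3.0: -2.
Count = 1.
By the argument principle, (1/2πi) ∮_{|z|=R} p'(z)/p(z) dz equals exactly this count.

Number of zeros inside |z| < 3.0: 1.


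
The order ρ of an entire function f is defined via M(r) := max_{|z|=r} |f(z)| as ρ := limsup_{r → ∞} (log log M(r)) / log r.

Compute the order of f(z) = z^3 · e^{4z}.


M(r) = max_{|z|=r} |1|·|z|^3·|e^{4z}| = 1·r^3 · e^{4r^1} (the factors attain their maxima compatibly on |z|=r). Then log M(r) = log 1 + 3·log r + 4r^1, dominated by the last term, so log log M(r) ~ 1·log r. The polynomial factor 1z^3 contributes only a log r term and does not affect the order. ρ = 1.
Therefore ρ = 1.

Order ρ = 1.


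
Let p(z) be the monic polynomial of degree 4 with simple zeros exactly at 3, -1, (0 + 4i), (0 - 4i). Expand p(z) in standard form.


The polynomial is p(z) = ∏_{α ∈ S} (z − α), where S = {3, -1, (0 + 4i), (0 - 4i)}.
Expanding the product yields: p(z) = z^4 -2·z^3 + 13·z^2 -32·z -48.
Note conjugate pairs combine to real quadratics: (z − (0+4i))(z − (0−4i)) = z² + 16.
The resulting polynomial has degree 4 and real coefficients as required.

p(z) = z^4 -2·z^3 + 13·z^2 -32·z -48.


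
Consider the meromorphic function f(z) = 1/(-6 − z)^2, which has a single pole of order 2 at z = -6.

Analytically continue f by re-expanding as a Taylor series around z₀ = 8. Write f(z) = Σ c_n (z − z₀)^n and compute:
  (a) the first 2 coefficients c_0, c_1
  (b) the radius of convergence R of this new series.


Let w = z − z₀, so z = z₀ + w.
Then -6 − z = -6 − (z₀ + w) = (-6 − z₀) − w = -14 − w.
f(z) = 1/(-14 − w)^2 = (1/(-14)^2) · (1 − w/(-14))^{−2}.
By the binomial series (1−u)^{−2} = Σ_{n≥0} C(n+1, 1) u^n for |u|<1, with u = w/(-14):
  c_n = C(n+1, 1) / (-14)^(n+2).
  c_0 = 1/(-14)^2 = 1/196.
  c_1 = 2/(-14)^3 = -1/1372.
The series is valid for |w/d| < 1, i.e. |z − z₀| < |d|.
Radius of convergence: R = |-6 − z₀| = |-14| = 14 (distance from z₀ to the singularity z = -6).

c_0 = 1/196, c_1 = -1/1372; R = 14.


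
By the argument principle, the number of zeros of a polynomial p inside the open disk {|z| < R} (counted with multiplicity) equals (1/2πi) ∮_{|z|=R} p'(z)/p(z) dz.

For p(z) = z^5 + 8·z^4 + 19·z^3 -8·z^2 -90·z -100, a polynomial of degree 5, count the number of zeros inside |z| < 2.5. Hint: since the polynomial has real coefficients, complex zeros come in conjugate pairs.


The zeros of p are: (-2 + 1i), (-2 - 1i), 2, (-3 + 1i), (-3 - 1i).
Their magnitudes are: 2.236, 2.236, 2, 3.162, 3.162.
Zeros with |z| < R = 2.5: (-2 + 1i), (-2 - 1i), 2.
Count = 3.
By the argument principle, (1/2πi) ∮_{|z|=R} p'(z)/p(z) dz equals exactly this count.

Number of zeros inside |z| < 2.5: 3.


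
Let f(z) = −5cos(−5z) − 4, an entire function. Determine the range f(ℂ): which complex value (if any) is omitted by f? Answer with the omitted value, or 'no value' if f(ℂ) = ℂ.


Little Picard bounds the complement of f(ℂ) to at most one point.
cos is entire and surjective onto ℂ: for every w ∈ ℂ, cos(ζ) = w has a solution ζ ∈ ℂ (e.g., via the complex inverse arccos). With ζ = −5z this gives z = ζ/(-5). Then -5·cos(−5z) takes every value in -5·ℂ = ℂ, and adding -4 is a bijection of ℂ. So f is surjective and omits no value. (Note: only on the real line is cos bounded by [−1, 1].)

Omitted value: no value.


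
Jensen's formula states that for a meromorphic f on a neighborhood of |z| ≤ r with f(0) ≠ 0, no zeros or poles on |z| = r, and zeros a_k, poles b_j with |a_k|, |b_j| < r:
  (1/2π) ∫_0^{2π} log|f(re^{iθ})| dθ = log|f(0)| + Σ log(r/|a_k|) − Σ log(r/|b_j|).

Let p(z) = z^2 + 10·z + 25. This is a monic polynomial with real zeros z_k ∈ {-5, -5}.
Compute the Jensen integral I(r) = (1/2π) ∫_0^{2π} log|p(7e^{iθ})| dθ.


Zeros: -5, -5; r = 7.
Inside |z| < r: -5, -5. Outside (|z| ≥ r): ∅.
p(0) = 25, so log|p(0)| = log(25) = 3.2189.
Apply Jensen: I(r) = log|p(0)| + Σ_k log(r/|z_k|), summed over zeros inside |z| < r.
  log(r/|z_k|) for z_k = -5: log(7/5) = 0.3365
  log(r/|z_k|) for z_k = -5: log(7/5) = 0.3365
Sum over inside zeros: 0.6729.
I(r) = log|p(0)| + (inside sum) = 3.2189 + 0.6729 = 3.8918.
Closed form (all zeros inside, monic): I(r) = n·log(r) = 2·log(7) = 3.8918. ✓

I(r) ≈ 3.8918.


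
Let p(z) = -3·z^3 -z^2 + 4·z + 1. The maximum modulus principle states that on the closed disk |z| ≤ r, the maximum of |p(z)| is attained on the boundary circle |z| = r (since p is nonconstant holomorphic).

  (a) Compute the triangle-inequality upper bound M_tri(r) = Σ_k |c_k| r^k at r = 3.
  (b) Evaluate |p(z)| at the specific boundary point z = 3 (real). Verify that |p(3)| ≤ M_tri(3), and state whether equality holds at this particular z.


Coefficients: c_0 = 1, c_1 = 4, c_2 = -1, c_3 = -3. Radius r = 3.
Part (a). Triangle bound: M_tri(r) = Σ_k |c_k| r^k
  = |1|·3^0 + |4|·3^1 + |-1|·3^2 + |-3|·3^3
  = 1 + 12 + 9 + 81 = 103.
This bounds M(r) := max_{|z|=r} |p(z)| from above; equality holds iff all terms c_k z^k can be made to align in phase at a single z on |z|=r.
Part (b). At z = 3 (real, on the circle |z| = r):
  p(3) = (1)·3^0 + (4)·3^1 + (-1)·3^2 + (-3)·3^3 = -77.
  |p(3)| = 77.
Check: |p(3)| = 77 ≤ 103 = M_tri(3). ✓ Equality does not hold at z = 3 (the coefficients have mixed signs, so the terms do not all align in phase there).

M_tri(3) = 103; |p(3)| = 77; equality at z=3: no.


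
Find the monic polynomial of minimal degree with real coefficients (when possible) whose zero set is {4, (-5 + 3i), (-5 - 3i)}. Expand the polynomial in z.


The polynomial is p(z) = ∏_{α ∈ S} (z − α), where S = {4, (-5 + 3i), (-5 - 3i)}.
Expanding the product yields: p(z) = z^3 + 6·z^2 -6·z -136.
Note conjugate pairs combine to real quadratics: (z − (-5+3i))(z − (-5−3i)) = z² + 10z + 34.
The resulting polynomial has degree 3 and real coefficients as required.

p(z) = z^3 + 6·z^2 -6·z -136.


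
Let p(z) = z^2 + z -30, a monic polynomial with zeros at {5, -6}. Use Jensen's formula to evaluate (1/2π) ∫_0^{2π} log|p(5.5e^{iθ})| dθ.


Zeros: -6, 5; r = 5.5.
Inside |z| < r: 5. Outside (|z| ≥ r): -6.
p(0) = -30, so log|p(0)| = log(30) = 3.4012.
Apply Jensen: I(r) = log|p(0)| + Σ_k log(r/|z_k|), summed over zeros inside |z| < r.
  log(r/|z_k|) for z_k = 5: log(5.5/5) = 0.0953
  Outside zeros (-6) contribute nothing to the Jensen sum.
Sum over inside zeros: 0.0953.
I(r) = log|p(0)| + (inside sum) = 3.4012 + 0.0953 = 3.4965.
Note: since some zeros are outside |z| ≤ r, the simplified n·log(r) form does NOT apply — only the inside zeros contribute.

I(r) ≈ 3.4965.


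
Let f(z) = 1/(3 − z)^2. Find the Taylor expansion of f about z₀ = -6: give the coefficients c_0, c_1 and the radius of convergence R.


Let w = z − z₀, so z = z₀ + w.
Then 3 − z = 3 − (z₀ + w) = (3 − z₀) − w = 9 − w.
f(z) = 1/(9 − w)^2 = (1/(9)^2) · (1 − w/(9))^{−2}.
By the binomial series (1−u)^{−2} = Σ_{n≥0} C(n+1, 1) u^n for |u|<1, with u = w/(9):
  c_n = C(n+1, 1) / (9)^(n+2).
  c_0 = 1/(9)^2 = 1/81.
  c_1 = 2/(9)^3 = 2/729.
The series is valid for |w/d| < 1, i.e. |z − z₀| < |d|.
Radius of convergence: R = |3 − z₀| = |9| = 9 (distance from z₀ to the singularity z = 3).

c_0 = 1/81, c_1 = 2/729; R = 9.


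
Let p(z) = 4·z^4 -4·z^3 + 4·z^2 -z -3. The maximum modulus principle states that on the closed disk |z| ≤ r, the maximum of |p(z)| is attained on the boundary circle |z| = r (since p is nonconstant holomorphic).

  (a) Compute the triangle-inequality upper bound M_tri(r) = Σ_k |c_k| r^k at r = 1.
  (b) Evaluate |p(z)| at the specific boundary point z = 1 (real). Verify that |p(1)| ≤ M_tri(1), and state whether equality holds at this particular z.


Coefficients: c_0 = -3, c_1 = -1, c_2 = 4, c_3 = -4, c_4 = 4. Radius r = 1.
Part (a). Triangle bound: M_tri(r) = Σ_k |c_k| r^k
  = |-3|·1^0 + |-1|·1^1 + |4|·1^2 + |-4|·1^3 + |4|·1^4
  = 3 + 1 + 4 + 4 + 4 = 16.
This bounds M(r) := max_{|z|=r} |p(z)| from above; equality holds iff all terms c_k z^k can be made to align in phase at a single z on |z|=r.
Part (b). At z = 1 (real, on the circle |z| = r):
  p(1) = (-3)·1^0 + (-1)·1^1 + (4)·1^2 + (-4)·1^3 + (4)·1^4 = 0.
  |p(1)| = 0.
Check: |p(1)| = 0 ≤ 16 = M_tri(1). ✓ Equality does not hold at z = 1 (the coefficients have mixed signs, so the terms do not all align in phase there).

M_tri(1) = 16; |p(1)| = 0; equality at z=1: no.


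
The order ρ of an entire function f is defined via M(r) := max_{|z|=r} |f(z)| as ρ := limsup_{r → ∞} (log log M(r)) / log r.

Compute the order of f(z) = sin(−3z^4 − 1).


Write sin(w) = (e^{iw} ± e^{−iw})/(2 or 2i), so |sin(w)| ≤ e^{|w|}. With w = −3z^4 − 1, |w| ≤ 3r^4 + 1 on |z|=r, giving M(r) ≤ e^{3r^4 + 1} and ρ ≤ 4. For the lower bound, choose z on |z|=r with -3z^4 purely imaginary of modulus 3r^4; then |sin(−3z^4 − 1)| grows like e^{3r^4}/2, so ρ ≥ 4. Hence ρ = 4.
Therefore ρ = 4.

Order ρ = 4.


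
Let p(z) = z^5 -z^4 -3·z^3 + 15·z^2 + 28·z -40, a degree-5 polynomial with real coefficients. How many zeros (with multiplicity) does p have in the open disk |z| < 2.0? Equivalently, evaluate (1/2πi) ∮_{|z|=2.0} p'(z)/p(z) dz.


The zeros of p are: (-2 + 1i), (-2 - 1i), (2 + 2i), (2 - 2i), 1.
Their magnitudes are: 2.236, 2.236, 2.828, 2.828, 1.
Zeros with |z| < R = 2.0: 1.
Count = 1.
By the argument principle, (1/2πi) ∮_{|z|=R} p'(z)/p(z) dz equals exactly this count.

Number of zeros inside |z| < 2.0: 1.


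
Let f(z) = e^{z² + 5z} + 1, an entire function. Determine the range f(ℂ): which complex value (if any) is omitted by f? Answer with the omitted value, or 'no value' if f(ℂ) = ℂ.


Little Picard bounds the complement of f(ℂ) to at most one point.
The exponent g(z) = z² + 5z is a nonconstant polynomial, hence surjective onto ℂ. So e^{g(z)} takes every value in {e^w : w ∈ ℂ} = ℂ ∖ {0}. Adding 1 shifts the range to ℂ ∖ {1}. f omits exactly 1.

Omitted value: 1.


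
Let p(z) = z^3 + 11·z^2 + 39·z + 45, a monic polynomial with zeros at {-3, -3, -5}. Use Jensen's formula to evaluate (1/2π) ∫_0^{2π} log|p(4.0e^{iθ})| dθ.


Zeros: -5, -3, -3; r = 4.0.
Inside |z| < r: -3, -3. Outside (|z| ≥ r): -5.
p(0) = 45, so log|p(0)| = log(45) = 3.8067.
Apply Jensen: I(r) = log|p(0)| + Σ_k log(r/|z_k|), summed over zeros inside |z| < r.
  log(r/|z_k|) for z_k = -3: log(4.0/3) = 0.2877
  log(r/|z_k|) for z_k = -3: log(4.0/3) = 0.2877
  Outside zeros (-5) contribute nothing to the Jensen sum.
Sum over inside zeros: 0.5754.
I(r) = log|p(0)| + (inside sum) = 3.8067 + 0.5754 = 4.3820.
Note: since some zeros are outside |z| ≤ r, the simplified n·log(r) form does NOT apply — only the inside zeros contribute.

I(r) ≈ 4.3820.


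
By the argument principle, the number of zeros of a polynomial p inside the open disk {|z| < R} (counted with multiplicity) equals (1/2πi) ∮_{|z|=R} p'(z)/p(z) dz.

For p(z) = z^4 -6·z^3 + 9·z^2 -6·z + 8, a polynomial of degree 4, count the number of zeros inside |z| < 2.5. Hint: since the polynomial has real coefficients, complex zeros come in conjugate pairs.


The zeros of p are: 2, (0 + 1i), (0 - 1i), 4.
Their magnitudes are: 2, 1, 1, 4.
Zeros with |z| < R = 2.5: 2, (0 + 1i), (0 - 1i).
Count = 3.
By the argument principle, (1/2πi) ∮_{|z|=R} p'(z)/p(z) dz equals exactly this count.

Number of zeros inside |z| < 2.5: 3.
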